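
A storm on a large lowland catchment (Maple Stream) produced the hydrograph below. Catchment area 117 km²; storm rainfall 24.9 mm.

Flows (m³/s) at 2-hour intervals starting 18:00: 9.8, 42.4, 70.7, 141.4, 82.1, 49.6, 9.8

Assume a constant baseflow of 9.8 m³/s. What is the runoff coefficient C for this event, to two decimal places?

C ≈ 0.83

ΣQ_DR = 337.2 m³/s; V = ΣQ_DR·Δt = 2.428 × 10^6 m³.
Runoff depth d = V / A = 20.75 mm.
C = d / P = 20.75 / 24.9 = 0.83.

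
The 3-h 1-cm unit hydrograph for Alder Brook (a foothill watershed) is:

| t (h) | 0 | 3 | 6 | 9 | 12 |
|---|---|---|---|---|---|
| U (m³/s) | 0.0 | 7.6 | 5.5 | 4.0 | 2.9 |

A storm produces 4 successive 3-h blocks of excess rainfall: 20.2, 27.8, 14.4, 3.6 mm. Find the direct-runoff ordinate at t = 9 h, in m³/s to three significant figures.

Q ≈ 34.3 m³/s

By discrete convolution, Q_j = Σ (P_i / 10 mm) · U_{j−i}.
At t = 9 h (j=3): Q = (20.2/10)·4.0 + (27.8/10)·5.5 + (14.4/10)·7.6 + (3.6/10)·0.0 = 34.3 m³/s.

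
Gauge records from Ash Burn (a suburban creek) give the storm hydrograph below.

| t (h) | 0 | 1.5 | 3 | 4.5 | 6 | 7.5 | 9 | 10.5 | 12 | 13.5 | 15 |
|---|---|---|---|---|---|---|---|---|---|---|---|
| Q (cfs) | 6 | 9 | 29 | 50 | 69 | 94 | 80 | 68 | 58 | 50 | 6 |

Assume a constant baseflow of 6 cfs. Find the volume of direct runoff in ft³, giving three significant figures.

V ≈ 2.45 × 10^6 ft³

Direct-runoff ordinates (Q − Q_b): 0.0, 3.0, 23.0, 44.0, 63.0, 88.0, 74.0, 62.0, 52.0, 44.0, 0.0 cfs.
ΣQ_DR = 453.0 cfs.
With Δt = 1.5 h = 5400 s, V = ΣQ_DR · Δt = 453.0 × 5400 = 2.45 × 10^6 ft³.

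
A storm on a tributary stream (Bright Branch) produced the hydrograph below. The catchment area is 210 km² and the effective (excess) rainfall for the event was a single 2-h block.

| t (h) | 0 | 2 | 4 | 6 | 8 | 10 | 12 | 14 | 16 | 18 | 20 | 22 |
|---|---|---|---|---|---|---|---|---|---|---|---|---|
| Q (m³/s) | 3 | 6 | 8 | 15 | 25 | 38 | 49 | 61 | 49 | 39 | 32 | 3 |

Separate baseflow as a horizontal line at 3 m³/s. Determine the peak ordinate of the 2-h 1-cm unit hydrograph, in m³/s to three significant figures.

Direct runoff: 0.0, 3.0, 5.0, 12.0, 22.0, 35.0, 46.0, 58.0, 46.0, 36.0, 29.0, 0.0 m³/s; ΣQ_DR = 292.0 m³/s, peak = 58.0 m³/s.
Runoff depth d = ΣQ_DR·Δt / A = 292.0 × 7200 / (210 km²) = 10.01 mm.
The 1-cm UH is the DRH scaled by (10 mm)/d, so U_p = 58.0 × 10/10.01 = 57.9 m³/s.

U_p ≈ 57.9 m³/s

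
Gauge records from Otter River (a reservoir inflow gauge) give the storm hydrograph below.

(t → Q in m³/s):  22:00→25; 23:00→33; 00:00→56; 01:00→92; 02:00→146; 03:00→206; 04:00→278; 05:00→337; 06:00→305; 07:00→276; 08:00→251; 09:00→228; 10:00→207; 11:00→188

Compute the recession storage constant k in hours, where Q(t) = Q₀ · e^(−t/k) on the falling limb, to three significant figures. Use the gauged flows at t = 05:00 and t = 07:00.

On the falling limb, Q drops from 337 to 276 m³/s between t = 05:00 and t = 07:00 (Δt = 2 h).
k = −Δt / ln(Q₂/Q₁) = −2 / ln(276/337) = 10.0 h.

k ≈ 10.0 h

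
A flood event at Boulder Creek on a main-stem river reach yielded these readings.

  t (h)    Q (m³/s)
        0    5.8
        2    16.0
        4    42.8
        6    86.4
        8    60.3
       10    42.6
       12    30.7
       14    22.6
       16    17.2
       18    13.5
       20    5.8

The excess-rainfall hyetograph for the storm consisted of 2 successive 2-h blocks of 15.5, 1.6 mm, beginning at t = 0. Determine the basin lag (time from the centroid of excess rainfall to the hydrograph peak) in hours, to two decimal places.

Centroid of excess rainfall: t_c = Σ P_i·t̄_i / ΣP_i = 1.1871 h (block centres at 1, 3 h).
Hydrograph peak occurs at t = 6 h, so basin lag t_L = 6 − 1.1871 = 4.81 h.

t_L ≈ 4.81 h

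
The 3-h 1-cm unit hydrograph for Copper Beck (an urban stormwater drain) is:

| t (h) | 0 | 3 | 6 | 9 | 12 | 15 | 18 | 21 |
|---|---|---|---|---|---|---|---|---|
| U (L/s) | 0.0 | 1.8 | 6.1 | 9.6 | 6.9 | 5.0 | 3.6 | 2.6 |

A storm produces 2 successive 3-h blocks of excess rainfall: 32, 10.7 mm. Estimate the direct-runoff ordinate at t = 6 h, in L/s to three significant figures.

Q ≈ 21.4 L/s

By discrete convolution, Q_j = Σ (P_i / 10 mm) · U_{j−i}.
At t = 6 h (j=2): Q = (32/10)·6.1 + (10.7/10)·1.8 = 21.4 L/s.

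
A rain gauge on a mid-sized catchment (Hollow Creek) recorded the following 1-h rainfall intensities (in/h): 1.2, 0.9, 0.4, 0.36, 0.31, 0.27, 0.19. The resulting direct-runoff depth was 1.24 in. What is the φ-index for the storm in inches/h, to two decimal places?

Only the 2 blocks with intensity above φ contribute runoff: 1.2, 0.9 in/h.
Σ(I−φ)·Δt = d  ⇒  (1.2+0.9 − 2φ)·1 = 1.24
φ = (2.100 − 1.24/1) / 2 = 0.43 in/h.

φ ≈ 0.43 in/h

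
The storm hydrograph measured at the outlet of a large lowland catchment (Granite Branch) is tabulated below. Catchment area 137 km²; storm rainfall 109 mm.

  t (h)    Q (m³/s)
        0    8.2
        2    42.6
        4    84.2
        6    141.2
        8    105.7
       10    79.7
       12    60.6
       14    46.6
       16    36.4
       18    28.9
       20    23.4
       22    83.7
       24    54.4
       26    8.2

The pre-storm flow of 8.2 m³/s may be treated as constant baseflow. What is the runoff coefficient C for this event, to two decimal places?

C ≈ 0.33

ΣQ_DR = 689.0 m³/s; V = ΣQ_DR·Δt = 4.961 × 10^6 m³.
Runoff depth d = V / A = 36.21 mm.
C = d / P = 36.21 / 109 = 0.33.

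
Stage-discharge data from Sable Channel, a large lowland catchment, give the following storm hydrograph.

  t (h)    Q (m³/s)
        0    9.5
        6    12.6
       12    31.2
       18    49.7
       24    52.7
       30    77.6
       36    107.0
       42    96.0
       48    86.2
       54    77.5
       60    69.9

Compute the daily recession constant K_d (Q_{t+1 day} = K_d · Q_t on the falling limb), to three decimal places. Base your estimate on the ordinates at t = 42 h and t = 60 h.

K_d ≈ 0.655

Between t = 42 h and t = 60 h the flow falls from 96.0 to 69.9 m³/s over 3×6 h = 18 h.
Per-interval ratio K = (69.9/96.0)^(1/3) = 0.8996; K_d = K^(24/6) = 0.655.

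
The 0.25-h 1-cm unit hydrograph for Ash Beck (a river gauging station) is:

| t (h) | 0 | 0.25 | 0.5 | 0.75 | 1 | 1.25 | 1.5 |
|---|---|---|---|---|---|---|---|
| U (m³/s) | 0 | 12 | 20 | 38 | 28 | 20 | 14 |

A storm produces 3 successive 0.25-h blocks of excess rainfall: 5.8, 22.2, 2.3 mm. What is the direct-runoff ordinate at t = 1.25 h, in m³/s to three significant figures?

By discrete convolution, Q_j = Σ (P_i / 10 mm) · U_{j−i}.
At t = 1.25 h (j=5): Q = (5.8/10)·20 + (22.2/10)·28 + (2.3/10)·38 = 82.5 m³/s.

Q ≈ 82.5 m³/s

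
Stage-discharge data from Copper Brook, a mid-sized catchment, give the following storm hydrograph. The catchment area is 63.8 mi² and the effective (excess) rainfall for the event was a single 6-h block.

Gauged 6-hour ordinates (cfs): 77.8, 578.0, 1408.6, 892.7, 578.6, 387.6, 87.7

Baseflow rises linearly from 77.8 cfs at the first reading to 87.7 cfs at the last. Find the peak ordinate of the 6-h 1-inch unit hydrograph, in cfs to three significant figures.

U_p ≈ 2650 cfs

Direct runoff: 0.00, 498.55, 1327.50, 809.95, 494.20, 301.55, 0.00 cfs; ΣQ_DR = 3432 cfs, peak = 1327.50 cfs.
Runoff depth d = ΣQ_DR·Δt / A = 3432 × 21600 / (63.8 mi²) = 0.5001 in.
The 1-inch UH is the DRH scaled by (1 in)/d, so U_p = 1327.50 × 1/0.5001 = 2650 cfs.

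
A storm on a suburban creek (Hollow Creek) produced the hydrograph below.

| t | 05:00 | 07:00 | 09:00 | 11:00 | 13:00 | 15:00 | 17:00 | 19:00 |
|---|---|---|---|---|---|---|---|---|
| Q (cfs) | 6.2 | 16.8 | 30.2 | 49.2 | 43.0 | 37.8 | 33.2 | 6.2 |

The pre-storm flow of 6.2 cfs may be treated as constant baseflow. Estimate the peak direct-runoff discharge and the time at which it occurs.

Subtracting baseflow gives direct-runoff ordinates: 0.0, 10.6, 24.0, 43.0, 36.8, 31.6, 27.0, 0.0 cfs.
The maximum is 43.0 cfs, occurring at the reading for t = 11:00.

Q_p = 43.0 cfs at t = 11:00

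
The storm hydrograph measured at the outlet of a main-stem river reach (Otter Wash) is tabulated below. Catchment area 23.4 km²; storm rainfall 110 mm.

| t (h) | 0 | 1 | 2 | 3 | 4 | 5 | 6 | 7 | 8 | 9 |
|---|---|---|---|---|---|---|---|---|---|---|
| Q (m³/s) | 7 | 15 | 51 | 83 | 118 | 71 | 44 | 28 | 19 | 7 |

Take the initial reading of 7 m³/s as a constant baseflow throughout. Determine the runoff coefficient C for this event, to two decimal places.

C ≈ 0.52

ΣQ_DR = 373.0 m³/s; V = ΣQ_DR·Δt = 1.343 × 10^6 m³.
Runoff depth d = V / A = 57.38 mm.
C = d / P = 57.38 / 110 = 0.52.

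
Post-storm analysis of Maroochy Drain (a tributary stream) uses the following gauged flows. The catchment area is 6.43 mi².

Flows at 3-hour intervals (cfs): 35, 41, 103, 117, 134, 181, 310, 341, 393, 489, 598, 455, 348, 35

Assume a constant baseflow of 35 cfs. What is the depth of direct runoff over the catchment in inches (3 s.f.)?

d ≈ 2.23 in

Direct runoff: 0.0, 6.0, 68.0, 82.0, 99.0, 146.0, 275.0, 306.0, 358.0, 454.0, 563.0, 420.0, 313.0, 0.0 cfs; ΣQ_DR = 3090 cfs.
V = ΣQ_DR · Δt = 3090 × 10800 s = 3.337 × 10^7 ft³.
Over A = 6.43 mi², depth = V / A = 2.23 in.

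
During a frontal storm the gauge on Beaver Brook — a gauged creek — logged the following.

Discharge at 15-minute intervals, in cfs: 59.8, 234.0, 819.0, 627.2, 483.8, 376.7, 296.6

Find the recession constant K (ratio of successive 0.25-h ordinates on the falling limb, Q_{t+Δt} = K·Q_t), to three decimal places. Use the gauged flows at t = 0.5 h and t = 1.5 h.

K ≈ 0.776

Using the recession-limb readings at t = 0.5 h and t = 1.5 h: Q falls from 819.0 to 296.6 cfs over 4 intervals.
K = (Q₂/Q₁)^(1/4) = (296.6/819.0)^(1/4) = 0.776.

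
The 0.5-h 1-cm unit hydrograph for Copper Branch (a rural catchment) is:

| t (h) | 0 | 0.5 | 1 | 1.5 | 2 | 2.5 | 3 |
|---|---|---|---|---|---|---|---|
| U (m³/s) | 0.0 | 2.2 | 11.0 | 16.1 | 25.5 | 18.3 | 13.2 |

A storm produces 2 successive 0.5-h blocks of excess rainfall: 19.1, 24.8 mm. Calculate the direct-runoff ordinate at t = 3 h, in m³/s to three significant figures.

By discrete convolution, Q_j = Σ (P_i / 10 mm) · U_{j−i}.
At t = 3 h (j=6): Q = (19.1/10)·13.2 + (24.8/10)·18.3 = 70.6 m³/s.

Q ≈ 70.6 m³/s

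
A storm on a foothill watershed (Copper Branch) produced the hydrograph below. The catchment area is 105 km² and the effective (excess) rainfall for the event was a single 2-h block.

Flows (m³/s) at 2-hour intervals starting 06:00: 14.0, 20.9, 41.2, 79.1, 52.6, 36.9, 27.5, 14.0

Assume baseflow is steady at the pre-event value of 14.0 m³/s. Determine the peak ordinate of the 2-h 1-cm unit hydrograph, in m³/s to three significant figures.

U_p ≈ 54.5 m³/s

Direct runoff: 0.0, 6.9, 27.2, 65.1, 38.6, 22.9, 13.5, 0.0 m³/s; ΣQ_DR = 174.2 m³/s, peak = 65.1 m³/s.
Runoff depth d = ΣQ_DR·Δt / A = 174.2 × 7200 / (105 km²) = 11.95 mm.
The 1-cm UH is the DRH scaled by (10 mm)/d, so U_p = 65.1 × 10/11.95 = 54.5 m³/s.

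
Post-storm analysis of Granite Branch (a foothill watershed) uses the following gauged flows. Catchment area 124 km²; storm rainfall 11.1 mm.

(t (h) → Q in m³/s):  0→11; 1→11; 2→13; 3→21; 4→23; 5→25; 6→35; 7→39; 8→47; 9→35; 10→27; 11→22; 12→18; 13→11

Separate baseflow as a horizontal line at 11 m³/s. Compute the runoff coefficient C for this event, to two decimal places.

C ≈ 0.48

ΣQ_DR = 184.0 m³/s; V = ΣQ_DR·Δt = 6.624 × 10^5 m³.
Runoff depth d = V / A = 5.342 mm.
C = d / P = 5.342 / 11.1 = 0.48.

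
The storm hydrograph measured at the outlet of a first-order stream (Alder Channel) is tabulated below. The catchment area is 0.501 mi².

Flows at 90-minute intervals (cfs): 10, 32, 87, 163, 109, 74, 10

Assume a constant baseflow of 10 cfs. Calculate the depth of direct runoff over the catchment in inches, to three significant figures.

Direct runoff: 0.0, 22.0, 77.0, 153.0, 99.0, 64.0, 0.0 cfs; ΣQ_DR = 415.0 cfs.
V = ΣQ_DR · Δt = 415.0 × 5400 s = 2.241 × 10^6 ft³.
Over A = 0.501 mi², depth = V / A = 1.93 in.

d ≈ 1.93 in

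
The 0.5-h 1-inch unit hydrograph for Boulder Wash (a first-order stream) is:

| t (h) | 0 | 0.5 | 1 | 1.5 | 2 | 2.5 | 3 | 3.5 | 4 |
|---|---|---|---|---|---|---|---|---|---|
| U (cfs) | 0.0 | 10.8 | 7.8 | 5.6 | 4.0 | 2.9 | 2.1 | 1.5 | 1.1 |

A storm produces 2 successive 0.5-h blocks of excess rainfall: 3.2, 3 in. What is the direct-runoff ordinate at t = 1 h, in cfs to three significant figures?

By discrete convolution, Q_j = Σ (P_i / 1 in) · U_{j−i}.
At t = 1 h (j=2): Q = (3.2/1)·7.8 + (3/1)·10.8 = 57.4 cfs.

Q ≈ 57.4 cfs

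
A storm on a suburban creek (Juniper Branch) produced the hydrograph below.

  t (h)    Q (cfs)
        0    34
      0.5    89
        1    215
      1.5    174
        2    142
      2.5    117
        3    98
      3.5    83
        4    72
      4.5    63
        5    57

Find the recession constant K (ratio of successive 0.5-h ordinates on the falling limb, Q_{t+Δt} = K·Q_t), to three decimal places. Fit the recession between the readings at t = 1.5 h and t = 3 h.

Using the recession-limb readings at t = 1.5 h and t = 3 h: Q falls from 174 to 98 cfs over 3 intervals.
K = (Q₂/Q₁)^(1/3) = (98/174)^(1/3) = 0.826.

K ≈ 0.826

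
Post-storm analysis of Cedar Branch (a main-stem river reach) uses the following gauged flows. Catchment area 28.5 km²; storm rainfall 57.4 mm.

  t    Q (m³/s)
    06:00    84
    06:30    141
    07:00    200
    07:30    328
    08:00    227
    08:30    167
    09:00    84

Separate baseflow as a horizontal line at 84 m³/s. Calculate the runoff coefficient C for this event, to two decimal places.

C ≈ 0.71

ΣQ_DR = 643.0 m³/s; V = ΣQ_DR·Δt = 1.157 × 10^6 m³.
Runoff depth d = V / A = 40.61 mm.
C = d / P = 40.61 / 57.4 = 0.71.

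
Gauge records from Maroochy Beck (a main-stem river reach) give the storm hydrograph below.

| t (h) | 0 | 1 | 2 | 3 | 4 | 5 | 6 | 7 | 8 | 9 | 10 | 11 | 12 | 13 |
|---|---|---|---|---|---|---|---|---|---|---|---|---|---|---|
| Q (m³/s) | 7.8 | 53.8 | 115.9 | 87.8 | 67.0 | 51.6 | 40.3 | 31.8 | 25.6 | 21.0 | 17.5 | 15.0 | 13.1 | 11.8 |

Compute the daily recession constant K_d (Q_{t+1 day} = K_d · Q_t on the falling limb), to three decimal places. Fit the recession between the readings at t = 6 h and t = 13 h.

K_d ≈ 0.015

Between t = 6 h and t = 13 h the flow falls from 40.3 to 11.8 m³/s over 7×1 h = 7 h.
Per-interval ratio K = (11.8/40.3)^(1/7) = 0.8391; K_d = K^(24/1) = 0.015.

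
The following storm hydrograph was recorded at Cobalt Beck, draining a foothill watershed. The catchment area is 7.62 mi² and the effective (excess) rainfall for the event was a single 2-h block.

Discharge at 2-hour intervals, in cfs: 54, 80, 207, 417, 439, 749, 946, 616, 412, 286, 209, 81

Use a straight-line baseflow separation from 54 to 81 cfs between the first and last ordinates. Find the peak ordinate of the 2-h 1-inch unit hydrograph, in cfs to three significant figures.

Direct runoff: 0.00, 23.55, 148.09, 355.64, 375.18, 682.73, 877.27, 544.82, 338.36, 209.91, 130.45, 0.00 cfs; ΣQ_DR = 3686 cfs, peak = 877.27 cfs.
Runoff depth d = ΣQ_DR·Δt / A = 3686 × 7200 / (7.62 mi²) = 1.499 in.
The 1-inch UH is the DRH scaled by (1 in)/d, so U_p = 877.27 × 1/1.499 = 585 cfs.

U_p ≈ 585 cfs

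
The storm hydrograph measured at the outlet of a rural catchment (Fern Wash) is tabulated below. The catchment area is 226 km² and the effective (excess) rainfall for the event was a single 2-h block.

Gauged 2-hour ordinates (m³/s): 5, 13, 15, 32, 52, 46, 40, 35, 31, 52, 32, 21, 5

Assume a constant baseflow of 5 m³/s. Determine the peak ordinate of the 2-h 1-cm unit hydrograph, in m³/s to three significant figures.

U_p ≈ 47.0 m³/s

Direct runoff: 0.0, 8.0, 10.0, 27.0, 47.0, 41.0, 35.0, 30.0, 26.0, 47.0, 27.0, 16.0, 0.0 m³/s; ΣQ_DR = 314.0 m³/s, peak = 47.0 m³/s.
Runoff depth d = ΣQ_DR·Δt / A = 314.0 × 7200 / (226 km²) = 10.00 mm.
The 1-cm UH is the DRH scaled by (10 mm)/d, so U_p = 47.0 × 10/10.00 = 47.0 m³/s.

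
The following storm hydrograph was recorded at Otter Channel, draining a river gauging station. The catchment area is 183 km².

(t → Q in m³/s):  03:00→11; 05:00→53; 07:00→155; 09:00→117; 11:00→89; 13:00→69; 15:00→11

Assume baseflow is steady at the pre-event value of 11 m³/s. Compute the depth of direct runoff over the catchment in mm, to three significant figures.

Direct runoff: 0.0, 42.0, 144.0, 106.0, 78.0, 58.0, 0.0 m³/s; ΣQ_DR = 428.0 m³/s.
V = ΣQ_DR · Δt = 428.0 × 7200 s = 3.082 × 10^6 m³.
Over A = 183 km², depth = V / A = 16.8 mm.

d ≈ 16.8 mm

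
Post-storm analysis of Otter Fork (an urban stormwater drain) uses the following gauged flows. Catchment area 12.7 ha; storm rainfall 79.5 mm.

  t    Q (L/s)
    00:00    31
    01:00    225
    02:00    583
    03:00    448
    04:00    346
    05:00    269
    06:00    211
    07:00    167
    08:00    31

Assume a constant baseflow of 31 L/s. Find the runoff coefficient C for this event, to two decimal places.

ΣQ_DR = 2032 L/s; V = ΣQ_DR·Δt = 7.315 × 10^6 L.
Runoff depth d = V / A = 57.60 mm.
C = d / P = 57.60 / 79.5 = 0.72.

C ≈ 0.72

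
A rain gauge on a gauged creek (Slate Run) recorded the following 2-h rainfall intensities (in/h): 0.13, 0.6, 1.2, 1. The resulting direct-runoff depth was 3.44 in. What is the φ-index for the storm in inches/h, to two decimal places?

Only the 3 blocks with intensity above φ contribute runoff: 0.6, 1.2, 1 in/h.
Σ(I−φ)·Δt = d  ⇒  (0.6+1.2+1 − 3φ)·2 = 3.44
φ = (2.800 − 3.44/2) / 3 = 0.36 in/h.

φ ≈ 0.36 in/h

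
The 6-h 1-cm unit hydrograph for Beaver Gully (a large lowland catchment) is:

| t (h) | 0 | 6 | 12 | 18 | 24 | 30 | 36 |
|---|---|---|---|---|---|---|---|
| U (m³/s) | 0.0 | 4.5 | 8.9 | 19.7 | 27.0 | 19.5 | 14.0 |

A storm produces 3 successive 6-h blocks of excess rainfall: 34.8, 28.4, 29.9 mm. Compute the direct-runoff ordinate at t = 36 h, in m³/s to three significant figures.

By discrete convolution, Q_j = Σ (P_i / 10 mm) · U_{j−i}.
At t = 36 h (j=6): Q = (34.8/10)·14.0 + (28.4/10)·19.5 + (29.9/10)·27.0 = 185 m³/s.

Q ≈ 185 m³/s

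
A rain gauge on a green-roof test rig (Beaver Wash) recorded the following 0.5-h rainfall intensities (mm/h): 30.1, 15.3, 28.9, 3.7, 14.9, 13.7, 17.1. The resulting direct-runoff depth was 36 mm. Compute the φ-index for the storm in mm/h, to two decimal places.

Only the 6 blocks with intensity above φ contribute runoff: 30.1, 15.3, 28.9, 14.9, 13.7, 17.1 mm/h.
Σ(I−φ)·Δt = d  ⇒  (30.1+15.3+28.9+14.9+13.7+17.1 − 6φ)·0.5 = 36
φ = (120.0 − 36/0.5) / 6 = 8.00 mm/h.

φ ≈ 8.00 mm/h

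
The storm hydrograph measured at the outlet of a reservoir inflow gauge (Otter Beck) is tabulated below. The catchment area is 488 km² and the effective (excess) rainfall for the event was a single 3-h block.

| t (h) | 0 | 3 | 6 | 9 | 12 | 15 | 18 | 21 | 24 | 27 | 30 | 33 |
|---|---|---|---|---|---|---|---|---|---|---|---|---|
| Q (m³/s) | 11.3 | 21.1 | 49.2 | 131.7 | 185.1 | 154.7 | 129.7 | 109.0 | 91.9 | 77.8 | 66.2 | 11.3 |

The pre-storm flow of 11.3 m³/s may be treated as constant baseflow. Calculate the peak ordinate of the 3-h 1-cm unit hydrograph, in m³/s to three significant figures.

U_p ≈ 86.9 m³/s

Direct runoff: 0.0, 9.8, 37.9, 120.4, 173.8, 143.4, 118.4, 97.7, 80.6, 66.5, 54.9, 0.0 m³/s; ΣQ_DR = 903.4 m³/s, peak = 173.8 m³/s.
Runoff depth d = ΣQ_DR·Δt / A = 903.4 × 10800 / (488 km²) = 19.99 mm.
The 1-cm UH is the DRH scaled by (10 mm)/d, so U_p = 173.8 × 10/19.99 = 86.9 m³/s.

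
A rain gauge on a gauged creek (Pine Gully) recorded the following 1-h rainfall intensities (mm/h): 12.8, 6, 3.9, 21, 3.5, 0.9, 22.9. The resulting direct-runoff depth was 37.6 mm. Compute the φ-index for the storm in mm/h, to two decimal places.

φ ≈ 6.37 mm/h

Only the 3 blocks with intensity above φ contribute runoff: 12.8, 21, 22.9 mm/h.
Σ(I−φ)·Δt = d  ⇒  (12.8+21+22.9 − 3φ)·1 = 37.6
φ = (56.70 − 37.6/1) / 3 = 6.37 mm/h.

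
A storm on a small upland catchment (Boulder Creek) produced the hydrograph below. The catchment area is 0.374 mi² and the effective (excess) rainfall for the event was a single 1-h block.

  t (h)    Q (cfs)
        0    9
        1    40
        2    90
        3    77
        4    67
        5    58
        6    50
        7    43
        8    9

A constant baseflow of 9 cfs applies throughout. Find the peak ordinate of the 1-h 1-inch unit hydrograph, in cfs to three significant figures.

U_p ≈ 54.0 cfs

Direct runoff: 0.0, 31.0, 81.0, 68.0, 58.0, 49.0, 41.0, 34.0, 0.0 cfs; ΣQ_DR = 362.0 cfs, peak = 81.0 cfs.
Runoff depth d = ΣQ_DR·Δt / A = 362.0 × 3600 / (0.374 mi²) = 1.500 in.
The 1-inch UH is the DRH scaled by (1 in)/d, so U_p = 81.0 × 1/1.500 = 54.0 cfs.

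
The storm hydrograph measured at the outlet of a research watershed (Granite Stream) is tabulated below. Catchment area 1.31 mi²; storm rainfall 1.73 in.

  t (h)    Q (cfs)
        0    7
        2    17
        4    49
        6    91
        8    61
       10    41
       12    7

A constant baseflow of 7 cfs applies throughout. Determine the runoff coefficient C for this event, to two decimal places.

ΣQ_DR = 224.0 cfs; V = ΣQ_DR·Δt = 1.613 × 10^6 ft³.
Runoff depth d = V / A = 0.5299 in.
C = d / P = 0.5299 / 1.73 = 0.31.

C ≈ 0.31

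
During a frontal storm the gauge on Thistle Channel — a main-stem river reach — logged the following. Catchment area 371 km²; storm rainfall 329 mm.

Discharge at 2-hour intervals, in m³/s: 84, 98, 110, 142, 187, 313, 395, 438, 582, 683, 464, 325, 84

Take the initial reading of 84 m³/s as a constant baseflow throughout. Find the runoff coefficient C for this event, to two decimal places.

C ≈ 0.17

ΣQ_DR = 2813 m³/s; V = ΣQ_DR·Δt = 2.025 × 10^7 m³.
Runoff depth d = V / A = 54.59 mm.
C = d / P = 54.59 / 329 = 0.17.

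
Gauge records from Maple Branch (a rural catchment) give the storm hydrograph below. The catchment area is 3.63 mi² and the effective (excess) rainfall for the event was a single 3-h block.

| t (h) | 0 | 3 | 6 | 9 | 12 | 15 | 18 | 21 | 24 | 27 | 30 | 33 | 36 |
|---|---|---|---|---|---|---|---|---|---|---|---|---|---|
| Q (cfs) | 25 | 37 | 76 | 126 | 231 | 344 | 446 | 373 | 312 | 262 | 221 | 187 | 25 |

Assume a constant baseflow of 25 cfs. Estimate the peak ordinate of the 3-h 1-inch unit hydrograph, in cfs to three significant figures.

U_p ≈ 140 cfs

Direct runoff: 0.0, 12.0, 51.0, 101.0, 206.0, 319.0, 421.0, 348.0, 287.0, 237.0, 196.0, 162.0, 0.0 cfs; ΣQ_DR = 2340 cfs, peak = 421.0 cfs.
Runoff depth d = ΣQ_DR·Δt / A = 2340 × 10800 / (3.63 mi²) = 2.997 in.
The 1-inch UH is the DRH scaled by (1 in)/d, so U_p = 421.0 × 1/2.997 = 140 cfs.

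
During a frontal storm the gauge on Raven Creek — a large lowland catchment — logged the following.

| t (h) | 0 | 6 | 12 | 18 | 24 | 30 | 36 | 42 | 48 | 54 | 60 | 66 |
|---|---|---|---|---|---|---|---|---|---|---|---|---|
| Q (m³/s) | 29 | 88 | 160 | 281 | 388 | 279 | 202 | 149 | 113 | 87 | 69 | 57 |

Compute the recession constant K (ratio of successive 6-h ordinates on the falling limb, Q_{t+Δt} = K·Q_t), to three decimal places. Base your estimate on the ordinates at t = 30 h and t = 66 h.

K ≈ 0.767

Using the recession-limb readings at t = 30 h and t = 66 h: Q falls from 279 to 57 m³/s over 6 intervals.
K = (Q₂/Q₁)^(1/6) = (57/279)^(1/6) = 0.767.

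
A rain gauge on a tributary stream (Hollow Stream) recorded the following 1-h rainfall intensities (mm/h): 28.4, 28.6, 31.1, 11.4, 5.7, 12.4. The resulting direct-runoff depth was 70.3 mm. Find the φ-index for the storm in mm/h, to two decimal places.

φ ≈ 8.32 mm/h

Only the 5 blocks with intensity above φ contribute runoff: 28.4, 28.6, 31.1, 11.4, 12.4 mm/h.
Σ(I−φ)·Δt = d  ⇒  (28.4+28.6+31.1+11.4+12.4 − 5φ)·1 = 70.3
φ = (111.9 − 70.3/1) / 5 = 8.32 mm/h.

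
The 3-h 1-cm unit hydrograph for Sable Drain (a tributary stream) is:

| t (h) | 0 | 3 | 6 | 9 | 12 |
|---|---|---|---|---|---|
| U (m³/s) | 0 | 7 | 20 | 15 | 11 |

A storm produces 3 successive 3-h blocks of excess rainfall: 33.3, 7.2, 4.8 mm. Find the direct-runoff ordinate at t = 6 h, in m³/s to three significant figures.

By discrete convolution, Q_j = Σ (P_i / 10 mm) · U_{j−i}.
At t = 6 h (j=2): Q = (33.3/10)·20 + (7.2/10)·7 + (4.8/10)·0 = 71.6 m³/s.

Q ≈ 71.6 m³/s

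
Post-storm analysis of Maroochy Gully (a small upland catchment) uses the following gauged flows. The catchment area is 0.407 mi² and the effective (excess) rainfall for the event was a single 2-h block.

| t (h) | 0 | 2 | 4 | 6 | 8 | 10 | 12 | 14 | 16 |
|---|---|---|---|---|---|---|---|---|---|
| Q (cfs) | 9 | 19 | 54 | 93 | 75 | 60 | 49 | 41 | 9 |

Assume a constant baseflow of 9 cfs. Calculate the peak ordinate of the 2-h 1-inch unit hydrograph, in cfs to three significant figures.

Direct runoff: 0.0, 10.0, 45.0, 84.0, 66.0, 51.0, 40.0, 32.0, 0.0 cfs; ΣQ_DR = 328.0 cfs, peak = 84.0 cfs.
Runoff depth d = ΣQ_DR·Δt / A = 328.0 × 7200 / (0.407 mi²) = 2.498 in.
The 1-inch UH is the DRH scaled by (1 in)/d, so U_p = 84.0 × 1/2.498 = 33.6 cfs.

U_p ≈ 33.6 cfs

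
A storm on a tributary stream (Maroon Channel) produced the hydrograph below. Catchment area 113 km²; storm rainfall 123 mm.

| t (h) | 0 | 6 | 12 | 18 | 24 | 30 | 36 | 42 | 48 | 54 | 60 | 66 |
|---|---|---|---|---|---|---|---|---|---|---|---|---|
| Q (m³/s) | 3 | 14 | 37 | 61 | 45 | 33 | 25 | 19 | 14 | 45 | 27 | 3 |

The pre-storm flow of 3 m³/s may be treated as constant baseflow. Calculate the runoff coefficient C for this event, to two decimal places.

ΣQ_DR = 290.0 m³/s; V = ΣQ_DR·Δt = 6.264 × 10^6 m³.
Runoff depth d = V / A = 55.43 mm.
C = d / P = 55.43 / 123 = 0.45.

C ≈ 0.45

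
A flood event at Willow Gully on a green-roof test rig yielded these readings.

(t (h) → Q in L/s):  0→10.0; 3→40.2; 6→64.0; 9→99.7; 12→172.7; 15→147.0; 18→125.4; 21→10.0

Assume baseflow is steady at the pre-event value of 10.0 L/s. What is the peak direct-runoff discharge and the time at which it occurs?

Subtracting baseflow gives direct-runoff ordinates: 0.0, 30.2, 54.0, 89.7, 162.7, 137.0, 115.4, 0.0 L/s.
The maximum is 162.7 L/s, occurring at the reading for t = 12 h.

Q_p = 162.7 L/s at t = 12 h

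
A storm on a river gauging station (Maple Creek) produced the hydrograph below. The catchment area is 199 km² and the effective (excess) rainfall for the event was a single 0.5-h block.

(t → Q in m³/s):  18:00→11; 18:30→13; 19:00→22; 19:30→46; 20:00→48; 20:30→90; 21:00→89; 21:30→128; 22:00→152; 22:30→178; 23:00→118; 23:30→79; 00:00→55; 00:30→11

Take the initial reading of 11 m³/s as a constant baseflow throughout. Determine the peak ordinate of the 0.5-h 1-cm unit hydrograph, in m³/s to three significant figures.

U_p ≈ 208 m³/s

Direct runoff: 0.0, 2.0, 11.0, 35.0, 37.0, 79.0, 78.0, 117.0, 141.0, 167.0, 107.0, 68.0, 44.0, 0.0 m³/s; ΣQ_DR = 886.0 m³/s, peak = 167.0 m³/s.
Runoff depth d = ΣQ_DR·Δt / A = 886.0 × 1800 / (199 km²) = 8.014 mm.
The 1-cm UH is the DRH scaled by (10 mm)/d, so U_p = 167.0 × 10/8.014 = 208 m³/s.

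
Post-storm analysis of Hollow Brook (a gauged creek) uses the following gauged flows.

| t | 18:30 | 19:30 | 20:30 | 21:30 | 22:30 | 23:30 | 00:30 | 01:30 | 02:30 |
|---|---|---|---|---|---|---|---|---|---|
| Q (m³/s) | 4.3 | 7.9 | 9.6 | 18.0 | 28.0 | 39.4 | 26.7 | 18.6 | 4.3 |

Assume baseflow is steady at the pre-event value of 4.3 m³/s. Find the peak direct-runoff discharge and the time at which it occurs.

Subtracting baseflow gives direct-runoff ordinates: 0.0, 3.6, 5.3, 13.7, 23.7, 35.1, 22.4, 14.3, 0.0 m³/s.
The maximum is 35.1 m³/s, occurring at the reading for t = 23:30.

Q_p = 35.1 m³/s at t = 23:30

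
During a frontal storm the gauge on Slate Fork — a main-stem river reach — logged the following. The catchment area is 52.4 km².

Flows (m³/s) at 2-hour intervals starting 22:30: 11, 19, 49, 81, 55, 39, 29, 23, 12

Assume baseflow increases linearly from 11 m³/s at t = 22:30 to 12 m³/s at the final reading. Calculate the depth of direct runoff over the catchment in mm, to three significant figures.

Direct runoff: 0.00, 7.88, 37.75, 69.62, 43.50, 27.38, 17.25, 11.12, 0.00 m³/s; ΣQ_DR = 214.5 m³/s.
V = ΣQ_DR · Δt = 214.5 × 7200 s = 1.544 × 10^6 m³.
Over A = 52.4 km², depth = V / A = 29.5 mm.

d ≈ 29.5 mm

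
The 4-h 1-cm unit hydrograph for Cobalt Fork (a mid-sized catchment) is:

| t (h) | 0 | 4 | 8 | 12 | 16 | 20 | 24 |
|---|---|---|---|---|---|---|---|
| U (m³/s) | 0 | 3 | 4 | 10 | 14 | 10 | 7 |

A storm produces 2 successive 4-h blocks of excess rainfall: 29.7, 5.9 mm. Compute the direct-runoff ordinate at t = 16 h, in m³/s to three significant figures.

Q ≈ 47.5 m³/s

By discrete convolution, Q_j = Σ (P_i / 10 mm) · U_{j−i}.
At t = 16 h (j=4): Q = (29.7/10)·14 + (5.9/10)·10 = 47.5 m³/s.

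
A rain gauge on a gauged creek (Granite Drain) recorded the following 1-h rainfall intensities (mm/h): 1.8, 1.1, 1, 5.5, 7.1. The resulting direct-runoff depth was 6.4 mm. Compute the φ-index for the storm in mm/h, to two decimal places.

φ ≈ 3.10 mm/h

Only the 2 blocks with intensity above φ contribute runoff: 5.5, 7.1 mm/h.
Σ(I−φ)·Δt = d  ⇒  (5.5+7.1 − 2φ)·1 = 6.4
φ = (12.60 − 6.4/1) / 2 = 3.10 mm/h.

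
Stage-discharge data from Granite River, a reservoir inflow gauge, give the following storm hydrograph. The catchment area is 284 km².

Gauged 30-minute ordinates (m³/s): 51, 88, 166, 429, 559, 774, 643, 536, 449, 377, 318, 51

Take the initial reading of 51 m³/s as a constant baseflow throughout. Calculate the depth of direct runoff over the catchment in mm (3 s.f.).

Direct runoff: 0.0, 37.0, 115.0, 378.0, 508.0, 723.0, 592.0, 485.0, 398.0, 326.0, 267.0, 0.0 m³/s; ΣQ_DR = 3829 m³/s.
V = ΣQ_DR · Δt = 3829 × 1800 s = 6.892 × 10^6 m³.
Over A = 284 km², depth = V / A = 24.3 mm.

d ≈ 24.3 mm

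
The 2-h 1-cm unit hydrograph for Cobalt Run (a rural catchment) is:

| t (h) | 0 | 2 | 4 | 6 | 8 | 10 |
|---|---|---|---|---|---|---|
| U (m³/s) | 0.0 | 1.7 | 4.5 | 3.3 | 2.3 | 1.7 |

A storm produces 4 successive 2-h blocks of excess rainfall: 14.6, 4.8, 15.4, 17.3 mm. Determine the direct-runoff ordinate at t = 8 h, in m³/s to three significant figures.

By discrete convolution, Q_j = Σ (P_i / 10 mm) · U_{j−i}.
At t = 8 h (j=4): Q = (14.6/10)·2.3 + (4.8/10)·3.3 + (15.4/10)·4.5 + (17.3/10)·1.7 = 14.8 m³/s.

Q ≈ 14.8 m³/s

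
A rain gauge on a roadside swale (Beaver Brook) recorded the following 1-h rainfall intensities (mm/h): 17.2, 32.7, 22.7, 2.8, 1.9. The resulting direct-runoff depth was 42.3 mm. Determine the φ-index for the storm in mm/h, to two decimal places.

φ ≈ 10.10 mm/h

Only the 3 blocks with intensity above φ contribute runoff: 17.2, 32.7, 22.7 mm/h.
Σ(I−φ)·Δt = d  ⇒  (17.2+32.7+22.7 − 3φ)·1 = 42.3
φ = (72.60 − 42.3/1) / 3 = 10.10 mm/h.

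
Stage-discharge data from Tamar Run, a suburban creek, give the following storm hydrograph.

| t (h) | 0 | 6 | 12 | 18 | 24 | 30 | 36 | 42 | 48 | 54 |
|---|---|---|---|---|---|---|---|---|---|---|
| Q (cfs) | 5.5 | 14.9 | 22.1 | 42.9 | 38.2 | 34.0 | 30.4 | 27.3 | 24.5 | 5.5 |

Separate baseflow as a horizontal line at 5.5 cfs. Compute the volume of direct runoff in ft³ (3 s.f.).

V ≈ 4.11 × 10^6 ft³

Direct-runoff ordinates (Q − Q_b): 0.0, 9.4, 16.6, 37.4, 32.7, 28.5, 24.9, 21.8, 19.0, 0.0 cfs.
ΣQ_DR = 190.3 cfs.
With Δt = 6 h = 21600 s, V = ΣQ_DR · Δt = 190.3 × 21600 = 4.11 × 10^6 ft³.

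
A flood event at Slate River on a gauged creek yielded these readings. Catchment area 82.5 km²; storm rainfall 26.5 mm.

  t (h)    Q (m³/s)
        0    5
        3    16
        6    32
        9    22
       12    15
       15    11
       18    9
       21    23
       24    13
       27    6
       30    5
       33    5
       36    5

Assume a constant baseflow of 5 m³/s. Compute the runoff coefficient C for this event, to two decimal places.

C ≈ 0.50

ΣQ_DR = 102.0 m³/s; V = ΣQ_DR·Δt = 1.102 × 10^6 m³.
Runoff depth d = V / A = 13.35 mm.
C = d / P = 13.35 / 26.5 = 0.50.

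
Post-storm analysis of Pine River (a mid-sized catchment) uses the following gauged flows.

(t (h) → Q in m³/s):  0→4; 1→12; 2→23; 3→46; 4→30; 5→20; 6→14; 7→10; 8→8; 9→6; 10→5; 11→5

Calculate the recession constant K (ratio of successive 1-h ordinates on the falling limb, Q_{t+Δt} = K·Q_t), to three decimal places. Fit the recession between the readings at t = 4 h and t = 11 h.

K ≈ 0.774

Using the recession-limb readings at t = 4 h and t = 11 h: Q falls from 30 to 5 m³/s over 7 intervals.
K = (Q₂/Q₁)^(1/7) = (5/30)^(1/7) = 0.774.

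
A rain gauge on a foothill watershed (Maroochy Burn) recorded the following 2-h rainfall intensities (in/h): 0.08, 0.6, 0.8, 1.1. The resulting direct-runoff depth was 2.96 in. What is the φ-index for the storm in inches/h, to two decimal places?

Only the 3 blocks with intensity above φ contribute runoff: 0.6, 0.8, 1.1 in/h.
Σ(I−φ)·Δt = d  ⇒  (0.6+0.8+1.1 − 3φ)·2 = 2.96
φ = (2.500 − 2.96/2) / 3 = 0.34 in/h.

φ ≈ 0.34 in/h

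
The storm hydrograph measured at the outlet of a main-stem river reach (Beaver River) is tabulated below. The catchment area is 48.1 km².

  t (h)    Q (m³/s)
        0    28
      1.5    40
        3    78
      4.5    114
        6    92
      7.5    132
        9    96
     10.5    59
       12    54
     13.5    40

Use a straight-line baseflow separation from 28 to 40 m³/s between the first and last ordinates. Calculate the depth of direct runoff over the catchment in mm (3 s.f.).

d ≈ 44.1 mm

Direct runoff: 0.00, 10.67, 47.33, 82.00, 58.67, 97.33, 60.00, 21.67, 15.33, 0.00 m³/s; ΣQ_DR = 393.0 m³/s.
V = ΣQ_DR · Δt = 393.0 × 5400 s = 2.122 × 10^6 m³.
Over A = 48.1 km², depth = V / A = 44.1 mm.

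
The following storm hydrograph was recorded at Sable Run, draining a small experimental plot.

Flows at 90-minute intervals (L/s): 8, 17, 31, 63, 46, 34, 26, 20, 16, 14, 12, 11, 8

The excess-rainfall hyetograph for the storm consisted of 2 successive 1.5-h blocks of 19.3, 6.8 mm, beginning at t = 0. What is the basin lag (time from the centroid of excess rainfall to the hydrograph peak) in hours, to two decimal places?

Centroid of excess rainfall: t_c = Σ P_i·t̄_i / ΣP_i = 1.1408 h (block centres at 0.75, 2.25 h).
Hydrograph peak occurs at t = 4.5 h, so basin lag t_L = 4.5 − 1.1408 = 3.36 h.

t_L ≈ 3.36 h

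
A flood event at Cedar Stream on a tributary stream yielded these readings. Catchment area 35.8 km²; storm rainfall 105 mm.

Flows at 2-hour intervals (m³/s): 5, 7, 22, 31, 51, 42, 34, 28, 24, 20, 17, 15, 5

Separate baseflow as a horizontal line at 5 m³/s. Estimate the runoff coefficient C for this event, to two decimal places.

ΣQ_DR = 236.0 m³/s; V = ΣQ_DR·Δt = 1.699 × 10^6 m³.
Runoff depth d = V / A = 47.46 mm.
C = d / P = 47.46 / 105 = 0.45.

C ≈ 0.45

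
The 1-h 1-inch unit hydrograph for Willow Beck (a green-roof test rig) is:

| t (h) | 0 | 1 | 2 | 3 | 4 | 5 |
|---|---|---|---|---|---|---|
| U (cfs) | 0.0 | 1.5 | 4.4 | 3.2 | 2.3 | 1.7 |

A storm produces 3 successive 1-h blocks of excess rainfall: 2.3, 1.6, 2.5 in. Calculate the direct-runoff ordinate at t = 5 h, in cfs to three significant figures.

By discrete convolution, Q_j = Σ (P_i / 1 in) · U_{j−i}.
At t = 5 h (j=5): Q = (2.3/1)·1.7 + (1.6/1)·2.3 + (2.5/1)·3.2 = 15.6 cfs.

Q ≈ 15.6 cfs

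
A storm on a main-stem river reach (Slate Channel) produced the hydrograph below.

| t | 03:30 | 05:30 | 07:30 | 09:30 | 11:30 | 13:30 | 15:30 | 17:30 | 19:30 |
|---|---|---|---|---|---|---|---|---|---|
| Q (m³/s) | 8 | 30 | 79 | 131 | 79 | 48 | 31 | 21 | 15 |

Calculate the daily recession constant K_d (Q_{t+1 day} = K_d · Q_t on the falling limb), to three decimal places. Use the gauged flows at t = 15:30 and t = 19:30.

Between t = 15:30 and t = 19:30 the flow falls from 31 to 15 m³/s over 2×2 h = 4 h.
Per-interval ratio K = (15/31)^(1/2) = 0.6956; K_d = K^(24/2) = 0.013.

K_d ≈ 0.013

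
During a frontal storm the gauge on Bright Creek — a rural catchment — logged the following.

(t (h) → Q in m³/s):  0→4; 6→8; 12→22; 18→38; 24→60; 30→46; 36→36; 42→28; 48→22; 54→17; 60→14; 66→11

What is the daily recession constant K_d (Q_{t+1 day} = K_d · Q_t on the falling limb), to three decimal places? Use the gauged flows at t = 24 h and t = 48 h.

K_d ≈ 0.367

Between t = 24 h and t = 48 h the flow falls from 60 to 22 m³/s over 4×6 h = 24 h.
Per-interval ratio K = (22/60)^(1/4) = 0.7782; K_d = K^(24/6) = 0.367.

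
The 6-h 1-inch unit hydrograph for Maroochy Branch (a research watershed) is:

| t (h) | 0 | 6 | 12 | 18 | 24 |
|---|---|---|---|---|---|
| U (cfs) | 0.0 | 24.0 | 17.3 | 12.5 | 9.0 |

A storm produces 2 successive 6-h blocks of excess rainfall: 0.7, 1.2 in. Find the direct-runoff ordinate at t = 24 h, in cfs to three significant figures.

By discrete convolution, Q_j = Σ (P_i / 1 in) · U_{j−i}.
At t = 24 h (j=4): Q = (0.7/1)·9.0 + (1.2/1)·12.5 = 21.3 cfs.

Q ≈ 21.3 cfs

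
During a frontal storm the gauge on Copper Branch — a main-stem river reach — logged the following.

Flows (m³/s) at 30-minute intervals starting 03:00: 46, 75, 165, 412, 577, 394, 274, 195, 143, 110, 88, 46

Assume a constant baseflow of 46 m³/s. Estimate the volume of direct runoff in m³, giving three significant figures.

V ≈ 3.55 × 10^6 m³

Direct-runoff ordinates (Q − Q_b): 0.0, 29.0, 119.0, 366.0, 531.0, 348.0, 228.0, 149.0, 97.0, 64.0, 42.0, 0.0 m³/s.
ΣQ_DR = 1973 m³/s.
With Δt = 0.5 h = 1800 s, V = ΣQ_DR · Δt = 1973 × 1800 = 3.55 × 10^6 m³.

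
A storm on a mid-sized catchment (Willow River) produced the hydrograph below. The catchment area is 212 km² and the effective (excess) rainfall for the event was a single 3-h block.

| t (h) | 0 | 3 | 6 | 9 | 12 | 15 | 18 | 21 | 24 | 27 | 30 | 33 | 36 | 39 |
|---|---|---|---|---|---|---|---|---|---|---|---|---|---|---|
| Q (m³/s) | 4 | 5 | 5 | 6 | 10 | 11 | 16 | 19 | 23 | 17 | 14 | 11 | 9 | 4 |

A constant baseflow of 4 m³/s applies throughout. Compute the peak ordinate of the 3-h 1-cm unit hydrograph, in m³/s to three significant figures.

Direct runoff: 0.0, 1.0, 1.0, 2.0, 6.0, 7.0, 12.0, 15.0, 19.0, 13.0, 10.0, 7.0, 5.0, 0.0 m³/s; ΣQ_DR = 98.00 m³/s, peak = 19.0 m³/s.
Runoff depth d = ΣQ_DR·Δt / A = 98.00 × 10800 / (212 km²) = 4.992 mm.
The 1-cm UH is the DRH scaled by (10 mm)/d, so U_p = 19.0 × 10/4.992 = 38.1 m³/s.

U_p ≈ 38.1 m³/s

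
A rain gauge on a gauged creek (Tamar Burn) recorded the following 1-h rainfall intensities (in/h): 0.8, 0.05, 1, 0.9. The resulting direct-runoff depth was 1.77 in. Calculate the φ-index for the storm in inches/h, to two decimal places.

Only the 3 blocks with intensity above φ contribute runoff: 0.8, 1, 0.9 in/h.
Σ(I−φ)·Δt = d  ⇒  (0.8+1+0.9 − 3φ)·1 = 1.77
φ = (2.700 − 1.77/1) / 3 = 0.31 in/h.

φ ≈ 0.31 in/h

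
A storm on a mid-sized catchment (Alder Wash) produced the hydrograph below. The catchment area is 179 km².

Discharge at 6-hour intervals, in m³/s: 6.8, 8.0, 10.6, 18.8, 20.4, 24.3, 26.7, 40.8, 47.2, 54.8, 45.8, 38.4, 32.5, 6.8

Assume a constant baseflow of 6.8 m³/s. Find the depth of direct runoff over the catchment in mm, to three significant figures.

Direct runoff: 0.0, 1.2, 3.8, 12.0, 13.6, 17.5, 19.9, 34.0, 40.4, 48.0, 39.0, 31.6, 25.7, 0.0 m³/s; ΣQ_DR = 286.7 m³/s.
V = ΣQ_DR · Δt = 286.7 × 21600 s = 6.193 × 10^6 m³.
Over A = 179 km², depth = V / A = 34.6 mm.

d ≈ 34.6 mm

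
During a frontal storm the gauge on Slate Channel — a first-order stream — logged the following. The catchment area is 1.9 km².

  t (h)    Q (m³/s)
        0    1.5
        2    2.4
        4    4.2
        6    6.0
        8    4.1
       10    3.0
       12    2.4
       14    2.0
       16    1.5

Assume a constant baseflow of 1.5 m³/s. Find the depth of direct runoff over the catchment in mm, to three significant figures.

Direct runoff: 0.0, 0.9, 2.7, 4.5, 2.6, 1.5, 0.9, 0.5, 0.0 m³/s; ΣQ_DR = 13.60 m³/s.
V = ΣQ_DR · Δt = 13.60 × 7200 s = 97920 m³.
Over A = 1.9 km², depth = V / A = 51.5 mm.

d ≈ 51.5 mm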